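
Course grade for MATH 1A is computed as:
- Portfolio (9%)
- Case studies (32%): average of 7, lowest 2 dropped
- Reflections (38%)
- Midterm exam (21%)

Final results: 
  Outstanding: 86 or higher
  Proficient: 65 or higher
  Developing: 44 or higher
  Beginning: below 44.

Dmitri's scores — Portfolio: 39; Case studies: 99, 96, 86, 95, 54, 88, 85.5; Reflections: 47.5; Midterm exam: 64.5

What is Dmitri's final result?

Case studies: drop 54, 85.5 → average of remaining 5 = 464/5 = 92.8
Weighted total:
  Portfolio 39 × 0.09 = 3.51
  Case studies 92.8 × 0.32 = 29.696
  Reflections 47.5 × 0.38 = 18.05
  Midterm exam 64.5 × 0.21 = 13.545
Sum = 64.801
64.801 is ≥ 44 and < 65 → Developing

Developing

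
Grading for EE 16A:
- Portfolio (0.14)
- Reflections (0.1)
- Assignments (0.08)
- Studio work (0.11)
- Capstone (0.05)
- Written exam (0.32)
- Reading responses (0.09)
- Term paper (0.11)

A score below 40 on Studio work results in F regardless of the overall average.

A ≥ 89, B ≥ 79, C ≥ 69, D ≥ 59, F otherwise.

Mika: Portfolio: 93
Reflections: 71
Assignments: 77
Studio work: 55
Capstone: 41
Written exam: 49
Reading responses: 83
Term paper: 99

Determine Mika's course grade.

D

Studio work score 55 ≥ 40: minimum met.
Weighted total:
  Portfolio 93 × 0.14 = 13.02
  Reflections 71 × 0.1 = 7.1
  Assignments 77 × 0.08 = 6.16
  Studio work 55 × 0.11 = 6.05
  Capstone 41 × 0.05 = 2.05
  Written exam 49 × 0.32 = 15.68
  Reading responses 83 × 0.09 = 7.47
  Term paper 99 × 0.11 = 10.89
Sum = 68.42
68.42 is ≥ 59 and < 69 → D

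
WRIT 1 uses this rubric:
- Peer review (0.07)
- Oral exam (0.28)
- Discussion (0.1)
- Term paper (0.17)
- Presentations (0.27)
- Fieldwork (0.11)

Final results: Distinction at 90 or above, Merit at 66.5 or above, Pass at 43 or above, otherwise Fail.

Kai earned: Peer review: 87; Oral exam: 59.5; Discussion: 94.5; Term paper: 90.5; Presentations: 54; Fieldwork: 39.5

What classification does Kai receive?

Merit

Weighted total:
  Peer review 87 × 0.07 = 6.09
  Oral exam 59.5 × 0.28 = 16.66
  Discussion 94.5 × 0.1 = 9.45
  Term paper 90.5 × 0.17 = 15.385
  Presentations 54 × 0.27 = 14.58
  Fieldwork 39.5 × 0.11 = 4.345
Sum = 66.51
66.51 is ≥ 66.5 and < 90 → Merit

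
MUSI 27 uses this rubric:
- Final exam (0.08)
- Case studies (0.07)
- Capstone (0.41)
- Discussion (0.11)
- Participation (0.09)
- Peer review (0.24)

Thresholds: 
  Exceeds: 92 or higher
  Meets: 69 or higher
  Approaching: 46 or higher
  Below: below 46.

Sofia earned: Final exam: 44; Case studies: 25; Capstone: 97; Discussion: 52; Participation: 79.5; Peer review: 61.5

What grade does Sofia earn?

Meets

Weighted total:
  Final exam 44 × 0.08 = 3.52
  Case studies 25 × 0.07 = 1.75
  Capstone 97 × 0.41 = 39.77
  Discussion 52 × 0.11 = 5.72
  Participation 79.5 × 0.09 = 7.155
  Peer review 61.5 × 0.24 = 14.76
Sum = 72.675
72.675 is ≥ 69 and < 92 → Meets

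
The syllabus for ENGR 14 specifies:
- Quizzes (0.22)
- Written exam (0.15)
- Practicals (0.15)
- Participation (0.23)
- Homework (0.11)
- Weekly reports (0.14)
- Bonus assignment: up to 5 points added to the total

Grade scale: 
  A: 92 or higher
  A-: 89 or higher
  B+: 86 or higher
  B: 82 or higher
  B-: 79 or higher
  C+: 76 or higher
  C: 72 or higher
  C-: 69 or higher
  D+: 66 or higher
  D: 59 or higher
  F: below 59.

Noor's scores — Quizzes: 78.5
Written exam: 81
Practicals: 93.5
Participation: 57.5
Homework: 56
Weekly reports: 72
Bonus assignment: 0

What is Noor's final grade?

Weighted total:
  Quizzes 78.5 × 0.22 = 17.27
  Written exam 81 × 0.15 = 12.15
  Practicals 93.5 × 0.15 = 14.025
  Participation 57.5 × 0.23 = 13.225
  Homework 56 × 0.11 = 6.16
  Weekly reports 72 × 0.14 = 10.08
Sum = 72.91
Bonus assignment: 72.91 + 0 = 72.91
72.91 is ≥ 72 and < 76 → C

C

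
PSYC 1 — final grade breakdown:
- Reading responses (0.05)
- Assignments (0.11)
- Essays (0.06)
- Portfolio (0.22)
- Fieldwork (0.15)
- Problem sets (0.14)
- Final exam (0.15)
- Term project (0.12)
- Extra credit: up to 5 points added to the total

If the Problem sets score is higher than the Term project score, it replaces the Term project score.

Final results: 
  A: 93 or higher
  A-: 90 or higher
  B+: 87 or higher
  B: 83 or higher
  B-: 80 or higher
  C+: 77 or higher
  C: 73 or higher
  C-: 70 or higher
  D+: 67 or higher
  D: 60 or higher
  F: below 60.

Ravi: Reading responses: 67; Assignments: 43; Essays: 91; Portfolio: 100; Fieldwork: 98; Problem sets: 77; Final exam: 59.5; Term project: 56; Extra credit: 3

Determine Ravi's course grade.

B-

Problem sets (77) > Term project (56), so Term project counts as 77.
Weighted total:
  Reading responses 67 × 0.05 = 3.35
  Assignments 43 × 0.11 = 4.73
  Essays 91 × 0.06 = 5.46
  Portfolio 100 × 0.22 = 22
  Fieldwork 98 × 0.15 = 14.7
  Problem sets 77 × 0.14 = 10.78
  Final exam 59.5 × 0.15 = 8.925
  Term project 77 × 0.12 = 9.24
Sum = 79.185
Extra credit: 79.185 + 3 = 82.185
82.185 is ≥ 80 and < 83 → B-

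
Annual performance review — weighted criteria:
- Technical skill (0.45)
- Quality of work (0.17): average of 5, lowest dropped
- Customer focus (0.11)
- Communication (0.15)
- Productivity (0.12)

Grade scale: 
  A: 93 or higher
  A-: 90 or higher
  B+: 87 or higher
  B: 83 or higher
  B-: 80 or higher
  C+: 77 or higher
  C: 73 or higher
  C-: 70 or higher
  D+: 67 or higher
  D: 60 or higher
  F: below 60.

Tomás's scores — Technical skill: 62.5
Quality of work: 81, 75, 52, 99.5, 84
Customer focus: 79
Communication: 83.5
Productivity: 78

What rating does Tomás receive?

Quality of work: drop 52 → average of remaining 4 = 339.5/4 = 84.875
Weighted total:
  Technical skill 62.5 × 0.45 = 28.125
  Quality of work 84.875 × 0.17 = 14.42875
  Customer focus 79 × 0.11 = 8.69
  Communication 83.5 × 0.15 = 12.525
  Productivity 78 × 0.12 = 9.36
Sum = 73.12875
73.12875 is ≥ 73 and < 77 → C

C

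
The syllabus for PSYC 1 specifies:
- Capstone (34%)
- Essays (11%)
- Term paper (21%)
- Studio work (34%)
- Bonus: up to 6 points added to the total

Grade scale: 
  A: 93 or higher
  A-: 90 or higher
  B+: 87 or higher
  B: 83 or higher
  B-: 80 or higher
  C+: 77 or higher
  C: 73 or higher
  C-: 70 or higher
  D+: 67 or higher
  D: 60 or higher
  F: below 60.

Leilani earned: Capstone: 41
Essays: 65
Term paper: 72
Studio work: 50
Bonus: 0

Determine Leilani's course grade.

Weighted total:
  Capstone 41 × 0.34 = 13.94
  Essays 65 × 0.11 = 7.15
  Term paper 72 × 0.21 = 15.12
  Studio work 50 × 0.34 = 17
Sum = 53.21
Bonus: 53.21 + 0 = 53.21
53.21 < 60 → F

F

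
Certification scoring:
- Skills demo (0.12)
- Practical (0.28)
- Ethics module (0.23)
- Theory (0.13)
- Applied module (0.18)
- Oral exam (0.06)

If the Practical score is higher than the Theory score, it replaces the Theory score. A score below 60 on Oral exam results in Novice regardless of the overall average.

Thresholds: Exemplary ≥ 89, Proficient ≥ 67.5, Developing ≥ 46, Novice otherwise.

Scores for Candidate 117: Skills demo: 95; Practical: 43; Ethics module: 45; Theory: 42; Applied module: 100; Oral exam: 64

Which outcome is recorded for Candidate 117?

Developing

Practical (43) > Theory (42), so Theory counts as 43.
Oral exam score 64 ≥ 60: minimum met.
Weighted total:
  Skills demo 95 × 0.12 = 11.4
  Practical 43 × 0.28 = 12.04
  Ethics module 45 × 0.23 = 10.35
  Theory 43 × 0.13 = 5.59
  Applied module 100 × 0.18 = 18
  Oral exam 64 × 0.06 = 3.84
Sum = 61.22
61.22 is ≥ 46 and < 67.5 → Developing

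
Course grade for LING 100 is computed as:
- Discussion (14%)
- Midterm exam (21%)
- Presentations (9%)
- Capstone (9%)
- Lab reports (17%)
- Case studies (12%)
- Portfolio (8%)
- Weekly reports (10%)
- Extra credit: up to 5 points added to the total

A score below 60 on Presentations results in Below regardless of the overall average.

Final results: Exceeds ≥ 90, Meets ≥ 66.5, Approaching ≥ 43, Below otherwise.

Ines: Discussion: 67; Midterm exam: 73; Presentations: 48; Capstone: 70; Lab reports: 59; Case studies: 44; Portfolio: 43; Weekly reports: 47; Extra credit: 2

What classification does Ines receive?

Below

Presentations score 48 < 60: minimum not met.
Weighted total:
  Discussion 67 × 0.14 = 9.38
  Midterm exam 73 × 0.21 = 15.33
  Presentations 48 × 0.09 = 4.32
  Capstone 70 × 0.09 = 6.3
  Lab reports 59 × 0.17 = 10.03
  Case studies 44 × 0.12 = 5.28
  Portfolio 43 × 0.08 = 3.44
  Weekly reports 47 × 0.1 = 4.7
Sum = 58.78
Extra credit: 58.78 + 2 = 60.78
Because the Presentations minimum was not met, the result is Below.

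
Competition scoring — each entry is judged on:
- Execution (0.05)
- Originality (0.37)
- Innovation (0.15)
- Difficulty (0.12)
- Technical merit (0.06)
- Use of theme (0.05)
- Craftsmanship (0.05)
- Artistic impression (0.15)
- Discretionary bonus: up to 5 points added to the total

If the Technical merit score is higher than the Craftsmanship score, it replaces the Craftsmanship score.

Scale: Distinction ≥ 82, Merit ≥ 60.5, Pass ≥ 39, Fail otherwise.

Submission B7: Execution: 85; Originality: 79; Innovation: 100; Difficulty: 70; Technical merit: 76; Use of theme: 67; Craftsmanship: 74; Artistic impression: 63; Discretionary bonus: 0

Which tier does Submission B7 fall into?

Technical merit (76) > Craftsmanship (74), so Craftsmanship counts as 76.
Weighted total:
  Execution 85 × 0.05 = 4.25
  Originality 79 × 0.37 = 29.23
  Innovation 100 × 0.15 = 15
  Difficulty 70 × 0.12 = 8.4
  Technical merit 76 × 0.06 = 4.56
  Use of theme 67 × 0.05 = 3.35
  Craftsmanship 76 × 0.05 = 3.8
  Artistic impression 63 × 0.15 = 9.45
Sum = 78.04
Discretionary bonus: 78.04 + 0 = 78.04
78.04 is ≥ 60.5 and < 82 → Merit

Merit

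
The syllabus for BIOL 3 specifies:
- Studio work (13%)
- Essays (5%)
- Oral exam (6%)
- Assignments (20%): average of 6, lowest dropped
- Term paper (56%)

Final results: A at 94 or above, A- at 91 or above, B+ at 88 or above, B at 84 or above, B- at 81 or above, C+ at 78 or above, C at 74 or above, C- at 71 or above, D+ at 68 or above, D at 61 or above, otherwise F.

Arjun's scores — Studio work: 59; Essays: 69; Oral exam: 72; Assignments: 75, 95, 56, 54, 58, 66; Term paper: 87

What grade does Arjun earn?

Assignments: drop 54 → average of remaining 5 = 350/5 = 70
Weighted total:
  Studio work 59 × 0.13 = 7.67
  Essays 69 × 0.05 = 3.45
  Oral exam 72 × 0.06 = 4.32
  Assignments 70 × 0.2 = 14
  Term paper 87 × 0.56 = 48.72
Sum = 78.16
78.16 is ≥ 78 and < 81 → C+

C+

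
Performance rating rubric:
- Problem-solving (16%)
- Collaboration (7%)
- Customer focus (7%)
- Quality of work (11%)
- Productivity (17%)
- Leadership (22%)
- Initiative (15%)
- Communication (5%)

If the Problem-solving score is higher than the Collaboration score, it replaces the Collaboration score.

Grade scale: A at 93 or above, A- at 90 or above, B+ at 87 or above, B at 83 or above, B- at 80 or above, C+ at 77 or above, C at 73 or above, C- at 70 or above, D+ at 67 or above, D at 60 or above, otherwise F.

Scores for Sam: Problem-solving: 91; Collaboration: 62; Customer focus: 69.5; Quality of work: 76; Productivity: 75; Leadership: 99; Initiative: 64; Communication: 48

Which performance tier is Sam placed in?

B-

Problem-solving (91) > Collaboration (62), so Collaboration counts as 91.
Weighted total:
  Problem-solving 91 × 0.16 = 14.56
  Collaboration 91 × 0.07 = 6.37
  Customer focus 69.5 × 0.07 = 4.865
  Quality of work 76 × 0.11 = 8.36
  Productivity 75 × 0.17 = 12.75
  Leadership 99 × 0.22 = 21.78
  Initiative 64 × 0.15 = 9.6
  Communication 48 × 0.05 = 2.4
Sum = 80.685
80.685 is ≥ 80 and < 83 → B-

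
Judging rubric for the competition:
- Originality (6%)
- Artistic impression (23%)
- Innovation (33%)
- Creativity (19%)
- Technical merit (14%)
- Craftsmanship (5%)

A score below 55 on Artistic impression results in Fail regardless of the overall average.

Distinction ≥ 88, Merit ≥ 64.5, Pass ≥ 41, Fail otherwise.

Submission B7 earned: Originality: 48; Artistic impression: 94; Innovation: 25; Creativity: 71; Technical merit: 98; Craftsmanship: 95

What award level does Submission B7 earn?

Artistic impression score 94 ≥ 55: minimum met.
Weighted total:
  Originality 48 × 0.06 = 2.88
  Artistic impression 94 × 0.23 = 21.62
  Innovation 25 × 0.33 = 8.25
  Creativity 71 × 0.19 = 13.49
  Technical merit 98 × 0.14 = 13.72
  Craftsmanship 95 × 0.05 = 4.75
Sum = 64.71
64.71 is ≥ 64.5 and < 88 → Merit

Merit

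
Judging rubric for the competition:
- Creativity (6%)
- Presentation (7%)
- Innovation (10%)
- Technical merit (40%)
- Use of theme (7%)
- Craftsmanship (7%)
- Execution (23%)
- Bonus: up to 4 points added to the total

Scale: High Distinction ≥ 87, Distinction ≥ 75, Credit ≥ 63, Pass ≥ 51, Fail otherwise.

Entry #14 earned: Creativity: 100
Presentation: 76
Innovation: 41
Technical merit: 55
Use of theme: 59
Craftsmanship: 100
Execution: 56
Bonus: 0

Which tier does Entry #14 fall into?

Pass

Weighted total:
  Creativity 100 × 0.06 = 6
  Presentation 76 × 0.07 = 5.32
  Innovation 41 × 0.1 = 4.1
  Technical merit 55 × 0.4 = 22
  Use of theme 59 × 0.07 = 4.13
  Craftsmanship 100 × 0.07 = 7
  Execution 56 × 0.23 = 12.88
Sum = 61.43
Bonus: 61.43 + 0 = 61.43
61.43 is ≥ 51 and < 63 → Pass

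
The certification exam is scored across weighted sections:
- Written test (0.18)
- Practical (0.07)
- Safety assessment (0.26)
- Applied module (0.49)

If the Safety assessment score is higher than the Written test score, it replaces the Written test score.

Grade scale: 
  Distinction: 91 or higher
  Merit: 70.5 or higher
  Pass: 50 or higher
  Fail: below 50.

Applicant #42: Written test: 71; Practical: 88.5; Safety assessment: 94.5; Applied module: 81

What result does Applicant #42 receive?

Safety assessment (94.5) > Written test (71), so Written test counts as 94.5.
Weighted total:
  Written test 94.5 × 0.18 = 17.01
  Practical 88.5 × 0.07 = 6.195
  Safety assessment 94.5 × 0.26 = 24.57
  Applied module 81 × 0.49 = 39.69
Sum = 87.465
87.465 is ≥ 70.5 and < 91 → Merit

Merit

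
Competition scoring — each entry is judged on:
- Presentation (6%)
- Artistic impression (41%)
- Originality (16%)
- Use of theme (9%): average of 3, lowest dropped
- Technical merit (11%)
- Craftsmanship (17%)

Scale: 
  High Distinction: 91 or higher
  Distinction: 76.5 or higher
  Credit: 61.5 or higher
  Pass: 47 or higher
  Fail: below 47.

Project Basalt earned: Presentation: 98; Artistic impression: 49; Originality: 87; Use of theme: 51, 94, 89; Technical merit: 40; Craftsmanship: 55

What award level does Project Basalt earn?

Credit

Use of theme: drop 51 → average of remaining 2 = 183/2 = 91.5
Weighted total:
  Presentation 98 × 0.06 = 5.88
  Artistic impression 49 × 0.41 = 20.09
  Originality 87 × 0.16 = 13.92
  Use of theme 91.5 × 0.09 = 8.235
  Technical merit 40 × 0.11 = 4.4
  Craftsmanship 55 × 0.17 = 9.35
Sum = 61.875
61.875 is ≥ 61.5 and < 76.5 → Credit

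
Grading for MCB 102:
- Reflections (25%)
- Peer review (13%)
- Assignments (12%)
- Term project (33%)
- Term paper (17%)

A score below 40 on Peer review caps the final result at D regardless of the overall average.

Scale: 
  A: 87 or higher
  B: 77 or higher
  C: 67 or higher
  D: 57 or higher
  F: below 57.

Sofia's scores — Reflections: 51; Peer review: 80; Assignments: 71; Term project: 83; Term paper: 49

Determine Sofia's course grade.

Peer review score 80 ≥ 40: minimum met.
Weighted total:
  Reflections 51 × 0.25 = 12.75
  Peer review 80 × 0.13 = 10.4
  Assignments 71 × 0.12 = 8.52
  Term project 83 × 0.33 = 27.39
  Term paper 49 × 0.17 = 8.33
Sum = 67.39
67.39 is ≥ 67 and < 77 → C

C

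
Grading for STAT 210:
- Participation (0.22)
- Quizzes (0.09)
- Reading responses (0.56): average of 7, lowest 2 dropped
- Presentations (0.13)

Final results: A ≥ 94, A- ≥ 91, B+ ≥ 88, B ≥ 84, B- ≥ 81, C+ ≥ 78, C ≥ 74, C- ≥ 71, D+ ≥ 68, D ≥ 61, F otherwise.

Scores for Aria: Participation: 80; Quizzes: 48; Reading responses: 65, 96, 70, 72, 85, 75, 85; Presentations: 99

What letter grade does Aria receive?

Reading responses: drop 65, 70 → average of remaining 5 = 413/5 = 82.6
Weighted total:
  Participation 80 × 0.22 = 17.6
  Quizzes 48 × 0.09 = 4.32
  Reading responses 82.6 × 0.56 = 46.256
  Presentations 99 × 0.13 = 12.87
Sum = 81.046
81.046 is ≥ 81 and < 84 → B-

B-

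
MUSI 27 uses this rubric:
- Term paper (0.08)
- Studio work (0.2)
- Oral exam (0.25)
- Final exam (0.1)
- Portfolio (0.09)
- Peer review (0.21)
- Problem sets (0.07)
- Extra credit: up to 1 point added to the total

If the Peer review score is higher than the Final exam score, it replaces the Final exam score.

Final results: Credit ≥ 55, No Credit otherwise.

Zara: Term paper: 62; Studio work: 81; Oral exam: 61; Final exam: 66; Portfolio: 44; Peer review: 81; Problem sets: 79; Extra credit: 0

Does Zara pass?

Credit

Peer review (81) > Final exam (66), so Final exam counts as 81.
Weighted total:
  Term paper 62 × 0.08 = 4.96
  Studio work 81 × 0.2 = 16.2
  Oral exam 61 × 0.25 = 15.25
  Final exam 81 × 0.1 = 8.1
  Portfolio 44 × 0.09 = 3.96
  Peer review 81 × 0.21 = 17.01
  Problem sets 79 × 0.07 = 5.53
Sum = 71.01
Extra credit: 71.01 + 0 = 71.01
71.01 ≥ 55 → Credit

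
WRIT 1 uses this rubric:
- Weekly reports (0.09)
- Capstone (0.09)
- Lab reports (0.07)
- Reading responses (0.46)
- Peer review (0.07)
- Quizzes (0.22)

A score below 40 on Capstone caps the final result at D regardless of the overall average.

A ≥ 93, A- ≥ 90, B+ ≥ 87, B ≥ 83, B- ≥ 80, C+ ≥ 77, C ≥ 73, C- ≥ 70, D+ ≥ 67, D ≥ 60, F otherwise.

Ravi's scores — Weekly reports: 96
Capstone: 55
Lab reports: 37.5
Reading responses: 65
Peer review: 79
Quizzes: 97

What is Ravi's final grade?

C-

Capstone score 55 ≥ 40: minimum met.
Weighted total:
  Weekly reports 96 × 0.09 = 8.64
  Capstone 55 × 0.09 = 4.95
  Lab reports 37.5 × 0.07 = 2.625
  Reading responses 65 × 0.46 = 29.9
  Peer review 79 × 0.07 = 5.53
  Quizzes 97 × 0.22 = 21.34
Sum = 72.985
72.985 is ≥ 70 and < 73 → C-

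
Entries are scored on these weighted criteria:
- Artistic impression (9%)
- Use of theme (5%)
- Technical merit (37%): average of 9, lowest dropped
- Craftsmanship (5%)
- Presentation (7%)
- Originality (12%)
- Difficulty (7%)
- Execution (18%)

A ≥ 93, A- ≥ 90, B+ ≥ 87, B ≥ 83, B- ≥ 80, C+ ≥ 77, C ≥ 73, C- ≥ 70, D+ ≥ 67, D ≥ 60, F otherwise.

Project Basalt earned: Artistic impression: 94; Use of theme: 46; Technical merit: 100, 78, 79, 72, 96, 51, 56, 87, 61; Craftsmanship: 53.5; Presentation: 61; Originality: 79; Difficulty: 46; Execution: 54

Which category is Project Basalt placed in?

Technical merit: drop 51 → average of remaining 8 = 629/8 = 78.625
Weighted total:
  Artistic impression 94 × 0.09 = 8.46
  Use of theme 46 × 0.05 = 2.3
  Technical merit 78.625 × 0.37 = 29.09125
  Craftsmanship 53.5 × 0.05 = 2.675
  Presentation 61 × 0.07 = 4.27
  Originality 79 × 0.12 = 9.48
  Difficulty 46 × 0.07 = 3.22
  Execution 54 × 0.18 = 9.72
Sum = 69.21625
69.21625 is ≥ 67 and < 70 → D+

D+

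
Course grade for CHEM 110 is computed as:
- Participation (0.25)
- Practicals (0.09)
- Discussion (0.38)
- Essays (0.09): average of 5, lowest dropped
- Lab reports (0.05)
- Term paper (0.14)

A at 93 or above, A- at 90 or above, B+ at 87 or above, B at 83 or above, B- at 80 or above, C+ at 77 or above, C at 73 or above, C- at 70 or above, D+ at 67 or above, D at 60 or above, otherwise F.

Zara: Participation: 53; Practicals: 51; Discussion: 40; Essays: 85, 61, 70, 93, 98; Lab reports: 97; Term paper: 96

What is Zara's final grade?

F

Essays: drop 61 → average of remaining 4 = 346/4 = 86.5
Weighted total:
  Participation 53 × 0.25 = 13.25
  Practicals 51 × 0.09 = 4.59
  Discussion 40 × 0.38 = 15.2
  Essays 86.5 × 0.09 = 7.785
  Lab reports 97 × 0.05 = 4.85
  Term paper 96 × 0.14 = 13.44
Sum = 59.115
59.115 < 60 → F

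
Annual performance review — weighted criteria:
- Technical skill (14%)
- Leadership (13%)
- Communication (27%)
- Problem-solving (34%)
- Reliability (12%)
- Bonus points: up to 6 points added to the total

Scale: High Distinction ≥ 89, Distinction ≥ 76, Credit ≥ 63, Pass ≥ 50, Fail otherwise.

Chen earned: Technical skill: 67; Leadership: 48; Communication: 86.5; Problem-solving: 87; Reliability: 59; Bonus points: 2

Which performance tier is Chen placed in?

Weighted total:
  Technical skill 67 × 0.14 = 9.38
  Leadership 48 × 0.13 = 6.24
  Communication 86.5 × 0.27 = 23.355
  Problem-solving 87 × 0.34 = 29.58
  Reliability 59 × 0.12 = 7.08
Sum = 75.635
Bonus points: 75.635 + 2 = 77.635
77.635 is ≥ 76 and < 89 → Distinction

Distinction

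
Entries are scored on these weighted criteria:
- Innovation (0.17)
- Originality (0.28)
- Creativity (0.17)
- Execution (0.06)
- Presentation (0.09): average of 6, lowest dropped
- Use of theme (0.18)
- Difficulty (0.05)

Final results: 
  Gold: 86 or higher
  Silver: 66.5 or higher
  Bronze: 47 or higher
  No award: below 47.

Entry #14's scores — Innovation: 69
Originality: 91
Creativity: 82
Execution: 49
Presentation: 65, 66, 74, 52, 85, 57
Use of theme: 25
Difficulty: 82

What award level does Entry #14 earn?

Silver

Presentation: drop 52 → average of remaining 5 = 347/5 = 69.4
Weighted total:
  Innovation 69 × 0.17 = 11.73
  Originality 91 × 0.28 = 25.48
  Creativity 82 × 0.17 = 13.94
  Execution 49 × 0.06 = 2.94
  Presentation 69.4 × 0.09 = 6.246
  Use of theme 25 × 0.18 = 4.5
  Difficulty 82 × 0.05 = 4.1
Sum = 68.936
68.936 is ≥ 66.5 and < 86 → Silver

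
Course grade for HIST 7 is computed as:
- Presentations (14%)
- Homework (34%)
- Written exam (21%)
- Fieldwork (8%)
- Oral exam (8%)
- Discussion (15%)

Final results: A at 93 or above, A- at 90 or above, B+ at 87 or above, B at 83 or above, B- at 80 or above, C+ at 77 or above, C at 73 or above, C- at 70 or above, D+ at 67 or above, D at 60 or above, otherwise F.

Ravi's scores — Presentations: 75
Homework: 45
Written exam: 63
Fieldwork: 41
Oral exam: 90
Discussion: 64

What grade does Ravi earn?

F

Weighted total:
  Presentations 75 × 0.14 = 10.5
  Homework 45 × 0.34 = 15.3
  Written exam 63 × 0.21 = 13.23
  Fieldwork 41 × 0.08 = 3.28
  Oral exam 90 × 0.08 = 7.2
  Discussion 64 × 0.15 = 9.6
Sum = 59.11
59.11 < 60 → F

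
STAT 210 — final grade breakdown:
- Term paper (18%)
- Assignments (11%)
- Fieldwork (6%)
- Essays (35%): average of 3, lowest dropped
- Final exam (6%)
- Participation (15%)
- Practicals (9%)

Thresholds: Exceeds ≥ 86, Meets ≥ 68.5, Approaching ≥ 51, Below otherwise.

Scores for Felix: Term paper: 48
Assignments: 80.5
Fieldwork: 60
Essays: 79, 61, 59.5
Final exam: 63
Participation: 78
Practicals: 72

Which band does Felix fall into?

Essays: drop 59.5 → average of remaining 2 = 140/2 = 70
Weighted total:
  Term paper 48 × 0.18 = 8.64
  Assignments 80.5 × 0.11 = 8.855
  Fieldwork 60 × 0.06 = 3.6
  Essays 70 × 0.35 = 24.5
  Final exam 63 × 0.06 = 3.78
  Participation 78 × 0.15 = 11.7
  Practicals 72 × 0.09 = 6.48
Sum = 67.555
67.555 is ≥ 51 and < 68.5 → Approaching

Approaching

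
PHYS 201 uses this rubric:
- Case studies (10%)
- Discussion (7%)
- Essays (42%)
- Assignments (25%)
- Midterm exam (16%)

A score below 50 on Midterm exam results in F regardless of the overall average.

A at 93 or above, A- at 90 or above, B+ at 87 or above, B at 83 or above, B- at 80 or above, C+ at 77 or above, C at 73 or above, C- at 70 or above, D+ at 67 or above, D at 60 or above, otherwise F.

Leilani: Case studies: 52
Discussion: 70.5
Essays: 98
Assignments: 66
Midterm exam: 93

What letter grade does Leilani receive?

B-

Midterm exam score 93 ≥ 50: minimum met.
Weighted total:
  Case studies 52 × 0.1 = 5.2
  Discussion 70.5 × 0.07 = 4.935
  Essays 98 × 0.42 = 41.16
  Assignments 66 × 0.25 = 16.5
  Midterm exam 93 × 0.16 = 14.88
Sum = 82.675
82.675 is ≥ 80 and < 83 → B-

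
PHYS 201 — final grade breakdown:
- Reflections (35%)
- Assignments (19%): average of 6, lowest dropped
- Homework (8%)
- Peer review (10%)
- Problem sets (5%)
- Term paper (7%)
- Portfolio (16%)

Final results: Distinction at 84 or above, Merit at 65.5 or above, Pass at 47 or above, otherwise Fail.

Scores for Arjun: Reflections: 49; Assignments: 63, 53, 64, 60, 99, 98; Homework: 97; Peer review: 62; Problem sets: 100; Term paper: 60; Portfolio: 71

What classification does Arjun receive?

Merit

Assignments: drop 53 → average of remaining 5 = 384/5 = 76.8
Weighted total:
  Reflections 49 × 0.35 = 17.15
  Assignments 76.8 × 0.19 = 14.592
  Homework 97 × 0.08 = 7.76
  Peer review 62 × 0.1 = 6.2
  Problem sets 100 × 0.05 = 5
  Term paper 60 × 0.07 = 4.2
  Portfolio 71 × 0.16 = 11.36
Sum = 66.262
66.262 is ≥ 65.5 and < 84 → Merit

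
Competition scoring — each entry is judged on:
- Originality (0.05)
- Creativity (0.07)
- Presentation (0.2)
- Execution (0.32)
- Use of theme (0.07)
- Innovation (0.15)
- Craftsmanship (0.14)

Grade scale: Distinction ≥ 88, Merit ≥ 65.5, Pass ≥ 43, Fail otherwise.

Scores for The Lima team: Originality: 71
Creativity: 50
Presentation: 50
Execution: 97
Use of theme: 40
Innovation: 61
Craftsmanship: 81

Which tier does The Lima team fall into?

Merit

Weighted total:
  Originality 71 × 0.05 = 3.55
  Creativity 50 × 0.07 = 3.5
  Presentation 50 × 0.2 = 10
  Execution 97 × 0.32 = 31.04
  Use of theme 40 × 0.07 = 2.8
  Innovation 61 × 0.15 = 9.15
  Craftsmanship 81 × 0.14 = 11.34
Sum = 71.38
71.38 is ≥ 65.5 and < 88 → Merit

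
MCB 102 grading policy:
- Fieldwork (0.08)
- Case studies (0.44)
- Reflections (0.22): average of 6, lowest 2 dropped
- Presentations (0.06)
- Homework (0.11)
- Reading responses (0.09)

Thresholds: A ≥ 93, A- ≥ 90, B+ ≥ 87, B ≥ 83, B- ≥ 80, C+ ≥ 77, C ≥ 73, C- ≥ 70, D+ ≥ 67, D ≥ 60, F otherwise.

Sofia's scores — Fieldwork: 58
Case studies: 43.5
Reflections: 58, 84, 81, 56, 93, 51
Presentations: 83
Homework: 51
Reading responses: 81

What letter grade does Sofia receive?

F

Reflections: drop 51, 56 → average of remaining 4 = 316/4 = 79
Weighted total:
  Fieldwork 58 × 0.08 = 4.64
  Case studies 43.5 × 0.44 = 19.14
  Reflections 79 × 0.22 = 17.38
  Presentations 83 × 0.06 = 4.98
  Homework 51 × 0.11 = 5.61
  Reading responses 81 × 0.09 = 7.29
Sum = 59.04
59.04 < 60 → F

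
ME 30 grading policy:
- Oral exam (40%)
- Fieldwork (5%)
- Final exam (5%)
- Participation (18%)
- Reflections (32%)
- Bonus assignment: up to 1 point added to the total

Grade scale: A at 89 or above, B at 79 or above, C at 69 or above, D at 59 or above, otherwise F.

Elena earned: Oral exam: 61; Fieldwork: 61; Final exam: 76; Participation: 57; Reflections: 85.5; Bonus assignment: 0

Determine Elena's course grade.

Weighted total:
  Oral exam 61 × 0.4 = 24.4
  Fieldwork 61 × 0.05 = 3.05
  Final exam 76 × 0.05 = 3.8
  Participation 57 × 0.18 = 10.26
  Reflections 85.5 × 0.32 = 27.36
Sum = 68.87
Bonus assignment: 68.87 + 0 = 68.87
68.87 is ≥ 59 and < 69 → D

D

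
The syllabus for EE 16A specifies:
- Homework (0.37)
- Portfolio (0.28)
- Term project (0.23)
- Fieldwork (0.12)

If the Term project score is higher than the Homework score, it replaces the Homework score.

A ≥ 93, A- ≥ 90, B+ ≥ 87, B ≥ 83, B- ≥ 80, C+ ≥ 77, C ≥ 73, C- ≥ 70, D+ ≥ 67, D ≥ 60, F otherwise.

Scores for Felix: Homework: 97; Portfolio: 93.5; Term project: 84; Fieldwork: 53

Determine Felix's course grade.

Term project (84) ≤ Homework (97), so Homework stays at 97.
Weighted total:
  Homework 97 × 0.37 = 35.89
  Portfolio 93.5 × 0.28 = 26.18
  Term project 84 × 0.23 = 19.32
  Fieldwork 53 × 0.12 = 6.36
Sum = 87.75
87.75 is ≥ 87 and < 90 → B+

B+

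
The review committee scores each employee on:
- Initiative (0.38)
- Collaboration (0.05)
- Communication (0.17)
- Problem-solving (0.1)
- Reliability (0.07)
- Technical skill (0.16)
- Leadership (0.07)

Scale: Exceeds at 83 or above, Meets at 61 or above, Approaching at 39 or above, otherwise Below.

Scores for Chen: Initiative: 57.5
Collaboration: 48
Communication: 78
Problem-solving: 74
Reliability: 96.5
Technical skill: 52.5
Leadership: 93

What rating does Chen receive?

Weighted total:
  Initiative 57.5 × 0.38 = 21.85
  Collaboration 48 × 0.05 = 2.4
  Communication 78 × 0.17 = 13.26
  Problem-solving 74 × 0.1 = 7.4
  Reliability 96.5 × 0.07 = 6.755
  Technical skill 52.5 × 0.16 = 8.4
  Leadership 93 × 0.07 = 6.51
Sum = 66.575
66.575 is ≥ 61 and < 83 → Meets

Meets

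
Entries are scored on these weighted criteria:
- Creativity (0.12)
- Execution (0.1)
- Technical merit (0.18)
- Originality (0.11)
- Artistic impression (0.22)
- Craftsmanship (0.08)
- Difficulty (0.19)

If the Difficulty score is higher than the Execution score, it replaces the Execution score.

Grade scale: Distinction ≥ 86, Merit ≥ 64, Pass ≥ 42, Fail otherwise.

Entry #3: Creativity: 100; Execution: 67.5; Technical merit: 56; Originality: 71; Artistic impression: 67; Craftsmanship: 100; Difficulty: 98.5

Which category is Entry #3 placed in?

Difficulty (98.5) > Execution (67.5), so Execution counts as 98.5.
Weighted total:
  Creativity 100 × 0.12 = 12
  Execution 98.5 × 0.1 = 9.85
  Technical merit 56 × 0.18 = 10.08
  Originality 71 × 0.11 = 7.81
  Artistic impression 67 × 0.22 = 14.74
  Craftsmanship 100 × 0.08 = 8
  Difficulty 98.5 × 0.19 = 18.715
Sum = 81.195
81.195 is ≥ 64 and < 86 → Merit

Merit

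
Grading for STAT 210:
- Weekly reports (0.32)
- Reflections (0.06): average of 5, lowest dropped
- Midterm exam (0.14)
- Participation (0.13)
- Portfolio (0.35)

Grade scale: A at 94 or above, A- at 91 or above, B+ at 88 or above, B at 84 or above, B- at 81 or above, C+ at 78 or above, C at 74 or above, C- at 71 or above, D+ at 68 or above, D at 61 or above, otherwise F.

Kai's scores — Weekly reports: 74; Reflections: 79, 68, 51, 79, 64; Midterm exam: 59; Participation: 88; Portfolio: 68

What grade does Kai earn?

C-

Reflections: drop 51 → average of remaining 4 = 290/4 = 72.5
Weighted total:
  Weekly reports 74 × 0.32 = 23.68
  Reflections 72.5 × 0.06 = 4.35
  Midterm exam 59 × 0.14 = 8.26
  Participation 88 × 0.13 = 11.44
  Portfolio 68 × 0.35 = 23.8
Sum = 71.53
71.53 is ≥ 71 and < 74 → C-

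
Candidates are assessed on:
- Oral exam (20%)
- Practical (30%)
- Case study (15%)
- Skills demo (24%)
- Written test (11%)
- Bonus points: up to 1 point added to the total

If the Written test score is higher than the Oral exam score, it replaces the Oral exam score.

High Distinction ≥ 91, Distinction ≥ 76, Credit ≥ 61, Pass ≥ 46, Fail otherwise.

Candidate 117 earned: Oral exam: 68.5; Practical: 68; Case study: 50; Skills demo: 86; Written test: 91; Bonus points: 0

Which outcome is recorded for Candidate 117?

Distinction

Written test (91) > Oral exam (68.5), so Oral exam counts as 91.
Weighted total:
  Oral exam 91 × 0.2 = 18.2
  Practical 68 × 0.3 = 20.4
  Case study 50 × 0.15 = 7.5
  Skills demo 86 × 0.24 = 20.64
  Written test 91 × 0.11 = 10.01
Sum = 76.75
Bonus points: 76.75 + 0 = 76.75
76.75 is ≥ 76 and < 91 → Distinction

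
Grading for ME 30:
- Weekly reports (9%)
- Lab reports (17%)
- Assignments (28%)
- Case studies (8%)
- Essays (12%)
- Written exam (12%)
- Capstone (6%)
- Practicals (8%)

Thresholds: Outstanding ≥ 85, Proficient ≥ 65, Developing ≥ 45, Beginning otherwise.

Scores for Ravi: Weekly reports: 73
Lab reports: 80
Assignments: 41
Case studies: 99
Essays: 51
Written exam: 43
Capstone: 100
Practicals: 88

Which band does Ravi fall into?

Weighted total:
  Weekly reports 73 × 0.09 = 6.57
  Lab reports 80 × 0.17 = 13.6
  Assignments 41 × 0.28 = 11.48
  Case studies 99 × 0.08 = 7.92
  Essays 51 × 0.12 = 6.12
  Written exam 43 × 0.12 = 5.16
  Capstone 100 × 0.06 = 6
  Practicals 88 × 0.08 = 7.04
Sum = 63.89
63.89 is ≥ 45 and < 65 → Developing

Developing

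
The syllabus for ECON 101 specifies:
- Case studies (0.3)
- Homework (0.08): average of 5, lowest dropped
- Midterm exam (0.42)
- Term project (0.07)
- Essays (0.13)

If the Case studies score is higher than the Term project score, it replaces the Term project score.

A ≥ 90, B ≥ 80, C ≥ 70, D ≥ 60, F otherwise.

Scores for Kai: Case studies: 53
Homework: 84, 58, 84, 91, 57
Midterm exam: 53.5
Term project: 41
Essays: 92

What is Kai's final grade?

D

Homework: drop 57 → average of remaining 4 = 317/4 = 79.25
Case studies (53) > Term project (41), so Term project counts as 53.
Weighted total:
  Case studies 53 × 0.3 = 15.9
  Homework 79.25 × 0.08 = 6.34
  Midterm exam 53.5 × 0.42 = 22.47
  Term project 53 × 0.07 = 3.71
  Essays 92 × 0.13 = 11.96
Sum = 60.38
60.38 is ≥ 60 and < 70 → D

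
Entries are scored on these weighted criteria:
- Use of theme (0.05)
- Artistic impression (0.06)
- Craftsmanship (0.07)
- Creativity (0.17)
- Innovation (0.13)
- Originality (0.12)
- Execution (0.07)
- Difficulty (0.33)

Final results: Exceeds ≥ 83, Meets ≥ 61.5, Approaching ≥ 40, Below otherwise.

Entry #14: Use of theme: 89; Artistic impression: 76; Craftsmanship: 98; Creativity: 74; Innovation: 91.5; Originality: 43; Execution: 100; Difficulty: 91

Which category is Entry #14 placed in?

Meets

Weighted total:
  Use of theme 89 × 0.05 = 4.45
  Artistic impression 76 × 0.06 = 4.56
  Craftsmanship 98 × 0.07 = 6.86
  Creativity 74 × 0.17 = 12.58
  Innovation 91.5 × 0.13 = 11.895
  Originality 43 × 0.12 = 5.16
  Execution 100 × 0.07 = 7
  Difficulty 91 × 0.33 = 30.03
Sum = 82.535
82.535 is ≥ 61.5 and < 83 → Meets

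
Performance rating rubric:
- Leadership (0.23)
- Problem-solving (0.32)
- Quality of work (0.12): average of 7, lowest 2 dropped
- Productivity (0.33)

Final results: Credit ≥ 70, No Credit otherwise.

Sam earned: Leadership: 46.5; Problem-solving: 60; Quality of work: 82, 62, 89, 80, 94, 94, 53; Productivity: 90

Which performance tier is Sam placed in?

Credit

Quality of work: drop 53, 62 → average of remaining 5 = 439/5 = 87.8
Weighted total:
  Leadership 46.5 × 0.23 = 10.695
  Problem-solving 60 × 0.32 = 19.2
  Quality of work 87.8 × 0.12 = 10.536
  Productivity 90 × 0.33 = 29.7
Sum = 70.131
70.131 ≥ 70 → Credit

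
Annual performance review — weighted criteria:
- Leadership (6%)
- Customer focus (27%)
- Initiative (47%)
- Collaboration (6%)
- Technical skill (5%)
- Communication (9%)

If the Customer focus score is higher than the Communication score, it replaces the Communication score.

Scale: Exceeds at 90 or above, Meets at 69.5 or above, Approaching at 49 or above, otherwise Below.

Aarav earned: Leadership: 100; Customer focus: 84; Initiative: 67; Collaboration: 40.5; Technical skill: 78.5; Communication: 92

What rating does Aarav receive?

Meets

Customer focus (84) ≤ Communication (92), so Communication stays at 92.
Weighted total:
  Leadership 100 × 0.06 = 6
  Customer focus 84 × 0.27 = 22.68
  Initiative 67 × 0.47 = 31.49
  Collaboration 40.5 × 0.06 = 2.43
  Technical skill 78.5 × 0.05 = 3.925
  Communication 92 × 0.09 = 8.28
Sum = 74.805
74.805 is ≥ 69.5 and < 90 → Meets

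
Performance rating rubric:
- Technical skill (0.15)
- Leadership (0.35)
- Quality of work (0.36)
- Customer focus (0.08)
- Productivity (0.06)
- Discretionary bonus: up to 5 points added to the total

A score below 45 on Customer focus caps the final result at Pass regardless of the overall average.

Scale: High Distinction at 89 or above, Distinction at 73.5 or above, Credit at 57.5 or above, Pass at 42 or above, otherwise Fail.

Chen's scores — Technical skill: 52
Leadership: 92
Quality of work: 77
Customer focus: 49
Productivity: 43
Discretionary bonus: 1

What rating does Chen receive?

Customer focus score 49 ≥ 45: minimum met.
Weighted total:
  Technical skill 52 × 0.15 = 7.8
  Leadership 92 × 0.35 = 32.2
  Quality of work 77 × 0.36 = 27.72
  Customer focus 49 × 0.08 = 3.92
  Productivity 43 × 0.06 = 2.58
Sum = 74.22
Discretionary bonus: 74.22 + 1 = 75.22
75.22 is ≥ 73.5 and < 89 → Distinction

Distinction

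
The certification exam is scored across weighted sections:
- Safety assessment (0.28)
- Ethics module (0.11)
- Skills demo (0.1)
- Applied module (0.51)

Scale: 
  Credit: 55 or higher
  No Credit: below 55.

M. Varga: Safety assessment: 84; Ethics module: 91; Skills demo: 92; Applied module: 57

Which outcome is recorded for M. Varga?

Credit

Weighted total:
  Safety assessment 84 × 0.28 = 23.52
  Ethics module 91 × 0.11 = 10.01
  Skills demo 92 × 0.1 = 9.2
  Applied module 57 × 0.51 = 29.07
Sum = 71.8
71.8 ≥ 55 → Credit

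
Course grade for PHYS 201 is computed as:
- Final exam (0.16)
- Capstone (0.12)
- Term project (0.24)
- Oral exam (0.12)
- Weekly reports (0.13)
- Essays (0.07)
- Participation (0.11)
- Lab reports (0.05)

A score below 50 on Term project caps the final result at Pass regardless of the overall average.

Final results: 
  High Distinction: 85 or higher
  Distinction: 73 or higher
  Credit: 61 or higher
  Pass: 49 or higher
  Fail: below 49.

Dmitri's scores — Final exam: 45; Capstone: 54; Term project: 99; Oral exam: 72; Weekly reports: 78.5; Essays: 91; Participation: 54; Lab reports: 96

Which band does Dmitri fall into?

Distinction

Term project score 99 ≥ 50: minimum met.
Weighted total:
  Final exam 45 × 0.16 = 7.2
  Capstone 54 × 0.12 = 6.48
  Term project 99 × 0.24 = 23.76
  Oral exam 72 × 0.12 = 8.64
  Weekly reports 78.5 × 0.13 = 10.205
  Essays 91 × 0.07 = 6.37
  Participation 54 × 0.11 = 5.94
  Lab reports 96 × 0.05 = 4.8
Sum = 73.395
73.395 is ≥ 73 and < 85 → Distinction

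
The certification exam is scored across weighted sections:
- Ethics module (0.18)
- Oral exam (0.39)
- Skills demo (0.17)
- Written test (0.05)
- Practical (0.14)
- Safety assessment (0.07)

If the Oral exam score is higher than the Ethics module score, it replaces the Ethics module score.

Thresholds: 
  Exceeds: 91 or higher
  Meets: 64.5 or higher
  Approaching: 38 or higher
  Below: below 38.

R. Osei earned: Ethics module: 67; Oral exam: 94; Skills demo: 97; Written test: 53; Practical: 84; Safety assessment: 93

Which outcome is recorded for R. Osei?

Meets

Oral exam (94) > Ethics module (67), so Ethics module counts as 94.
Weighted total:
  Ethics module 94 × 0.18 = 16.92
  Oral exam 94 × 0.39 = 36.66
  Skills demo 97 × 0.17 = 16.49
  Written test 53 × 0.05 = 2.65
  Practical 84 × 0.14 = 11.76
  Safety assessment 93 × 0.07 = 6.51
Sum = 90.99
90.99 is ≥ 64.5 and < 91 → Meets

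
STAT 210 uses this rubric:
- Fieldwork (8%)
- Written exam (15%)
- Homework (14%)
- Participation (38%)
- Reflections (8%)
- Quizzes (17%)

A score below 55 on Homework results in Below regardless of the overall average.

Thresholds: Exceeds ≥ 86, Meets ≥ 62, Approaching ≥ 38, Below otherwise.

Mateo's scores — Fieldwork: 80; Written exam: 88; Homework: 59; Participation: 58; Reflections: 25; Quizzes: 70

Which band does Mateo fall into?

Homework score 59 ≥ 55: minimum met.
Weighted total:
  Fieldwork 80 × 0.08 = 6.4
  Written exam 88 × 0.15 = 13.2
  Homework 59 × 0.14 = 8.26
  Participation 58 × 0.38 = 22.04
  Reflections 25 × 0.08 = 2
  Quizzes 70 × 0.17 = 11.9
Sum = 63.8
63.8 is ≥ 62 and < 86 → Meets

Meets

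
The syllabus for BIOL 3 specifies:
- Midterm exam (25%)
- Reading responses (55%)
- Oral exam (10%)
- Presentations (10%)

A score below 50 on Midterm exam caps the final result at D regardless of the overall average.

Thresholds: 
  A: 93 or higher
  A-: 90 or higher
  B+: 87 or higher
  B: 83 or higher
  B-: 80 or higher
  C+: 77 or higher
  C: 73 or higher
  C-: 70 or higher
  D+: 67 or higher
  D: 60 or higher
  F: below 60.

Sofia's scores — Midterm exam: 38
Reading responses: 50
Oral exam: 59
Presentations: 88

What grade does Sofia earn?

F

Midterm exam score 38 < 50: minimum not met.
Weighted total:
  Midterm exam 38 × 0.25 = 9.5
  Reading responses 50 × 0.55 = 27.5
  Oral exam 59 × 0.1 = 5.9
  Presentations 88 × 0.1 = 8.8
Sum = 51.7
51.7 would be F; cap at D applies → F.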